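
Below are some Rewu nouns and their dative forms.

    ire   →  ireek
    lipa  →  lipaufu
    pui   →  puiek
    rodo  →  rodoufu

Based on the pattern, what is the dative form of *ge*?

Looking at the last vowel of each stem: -ek when the last vowel of the stem is a front vowel (*ire*, *pui*); -ufu when the last vowel of the stem is a back vowel (*lipa*, *rodo*).
*ge*: last vowel = /e/, a front vowel → -ek → *geek*.

geek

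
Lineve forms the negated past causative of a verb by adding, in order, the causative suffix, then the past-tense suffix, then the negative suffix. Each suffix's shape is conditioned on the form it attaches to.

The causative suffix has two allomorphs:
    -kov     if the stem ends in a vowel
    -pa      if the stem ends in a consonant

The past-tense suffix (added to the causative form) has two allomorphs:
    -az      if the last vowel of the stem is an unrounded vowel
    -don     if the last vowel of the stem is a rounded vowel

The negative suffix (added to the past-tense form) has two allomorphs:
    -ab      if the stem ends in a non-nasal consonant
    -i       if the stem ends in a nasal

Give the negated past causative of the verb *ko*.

Since the final sound of *ko* is /o/ (a vowel), it takes -kov, giving *kokov*.
The last vowel of the causative form *kokov* is /o/, which is a rounded vowel, so the past-tense suffix is -don, giving *kokovdon*.
The past-tense form *kokovdon* — final consonant /n/ (a nasal) → -i → *kokovdoni*.

kokovdoni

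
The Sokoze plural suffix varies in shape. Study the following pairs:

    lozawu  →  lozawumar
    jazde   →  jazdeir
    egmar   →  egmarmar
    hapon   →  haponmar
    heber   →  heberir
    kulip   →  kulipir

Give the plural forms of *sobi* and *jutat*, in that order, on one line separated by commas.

The alternation tracks the last vowel of the stem — -ir when the last vowel of the stem is a front vowel (*jazde*, *heber*, *kulip*); -mar when the last vowel of the stem is a back vowel (*lozawu*, *egmar*, *hapon*).
The last vowel of *sobi* is /i/, which is a front vowel, so the suffix is -ir, giving *sobiir*.
*jutat* — last vowel /a/ (a back vowel) → -mar → *jutatmar*.

sobiir, jutatmar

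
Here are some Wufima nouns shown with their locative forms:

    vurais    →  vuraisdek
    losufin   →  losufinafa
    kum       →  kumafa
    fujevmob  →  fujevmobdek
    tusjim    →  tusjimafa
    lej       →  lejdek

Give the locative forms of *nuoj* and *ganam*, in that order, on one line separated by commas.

nuojdek, ganamafa

The suffix is conditioned by the final consonant: -afa when the stem ends in a nasal (*losufin*, *kum*, *tusjim*); -dek when the stem ends in a non-nasal consonant (*vurais*, *fujevmob*, *lej*).
*nuoj* — final consonant /j/ (non-nasal) → -dek → *nuojdek*.
Since the final consonant of *ganam* is /m/ (a nasal), it takes -afa, giving *ganamafa*.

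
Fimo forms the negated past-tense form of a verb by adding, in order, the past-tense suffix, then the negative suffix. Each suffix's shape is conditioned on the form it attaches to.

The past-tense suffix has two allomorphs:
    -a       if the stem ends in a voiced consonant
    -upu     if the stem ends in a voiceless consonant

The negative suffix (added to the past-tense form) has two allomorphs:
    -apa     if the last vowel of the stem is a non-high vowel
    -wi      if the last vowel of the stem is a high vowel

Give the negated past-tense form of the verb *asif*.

*asif*: final consonant = /f/, voiceless → -upu → *asifupu*.
The past-tense form *asifupu* — last vowel /u/ (a high vowel) → -wi → *asifupuwi*.

asifupuwi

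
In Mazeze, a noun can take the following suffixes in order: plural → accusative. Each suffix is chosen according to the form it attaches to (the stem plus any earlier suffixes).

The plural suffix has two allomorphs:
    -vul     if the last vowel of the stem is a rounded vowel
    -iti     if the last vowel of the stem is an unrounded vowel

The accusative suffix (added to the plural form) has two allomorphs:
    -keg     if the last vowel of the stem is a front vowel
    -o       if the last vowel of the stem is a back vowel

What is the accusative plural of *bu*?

*bu* — last vowel /u/ (a rounded vowel) → -vul → *buvul*.
The last vowel of the plural form *buvul* is /u/, which is a back vowel, so the accusative suffix is -o, giving *buvulo*.

buvulo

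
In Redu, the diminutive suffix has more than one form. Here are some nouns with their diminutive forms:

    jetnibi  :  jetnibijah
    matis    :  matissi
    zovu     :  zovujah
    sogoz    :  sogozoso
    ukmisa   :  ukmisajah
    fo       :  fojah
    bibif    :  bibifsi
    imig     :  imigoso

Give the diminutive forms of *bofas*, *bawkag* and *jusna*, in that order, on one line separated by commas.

bofassi, bawkagoso, jusnajah

The alternation tracks the final sound of the stem — -si when the stem ends in a voiceless consonant (*matis*, *bibif*); -oso when the stem ends in a voiced consonant (*sogoz*, *imig*); -jah when the stem ends in a vowel (*jetnibi*, *zovu*, *ukmisa*, *fo*).
The final sound of *bofas* is /s/, which is a voiceless consonant, so the suffix is -si, giving *bofassi*.
Since the final sound of *bawkag* is /g/ (a voiced consonant), it takes -oso, giving *bawkagoso*.
The final sound of *jusna* is /a/, which is a vowel, so the suffix is -jah, giving *jusnajah*.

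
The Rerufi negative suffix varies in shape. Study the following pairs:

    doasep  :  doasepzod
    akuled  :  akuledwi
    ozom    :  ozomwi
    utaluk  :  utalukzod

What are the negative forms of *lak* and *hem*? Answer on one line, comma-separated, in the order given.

lakzod, hemwi

The suffix is conditioned by the final consonant: -zod when the stem ends in a voiceless consonant (*doasep*, *utaluk*); -wi when the stem ends in a voiced consonant (*akuled*, *ozom*).
The final consonant of *lak* is /k/, which is voiceless, so the suffix is -zod, giving *lakzod*.
*hem*: final consonant = /m/, voiced → -wi → *hemwi*.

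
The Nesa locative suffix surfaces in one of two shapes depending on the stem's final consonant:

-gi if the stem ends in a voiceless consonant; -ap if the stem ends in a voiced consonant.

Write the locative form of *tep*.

tepgi

*tep* — final consonant /p/ (voiceless) → -gi → *tepgi*.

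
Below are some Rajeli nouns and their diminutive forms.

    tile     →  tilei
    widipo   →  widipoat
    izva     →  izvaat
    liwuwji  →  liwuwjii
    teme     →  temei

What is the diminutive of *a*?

aat

The alternation tracks the last vowel of the stem — -i when the last vowel of the stem is a front vowel (*tile*, *liwuwji*, *teme*); -at when the last vowel of the stem is a back vowel (*widipo*, *izva*).
*a* — last vowel /a/ (a back vowel) → -at → *aat*.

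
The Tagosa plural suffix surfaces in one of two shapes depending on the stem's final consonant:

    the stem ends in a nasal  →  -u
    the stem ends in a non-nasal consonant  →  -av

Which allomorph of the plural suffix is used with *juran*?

-u

Since the final consonant of *juran* is /n/ (a nasal), it takes -u.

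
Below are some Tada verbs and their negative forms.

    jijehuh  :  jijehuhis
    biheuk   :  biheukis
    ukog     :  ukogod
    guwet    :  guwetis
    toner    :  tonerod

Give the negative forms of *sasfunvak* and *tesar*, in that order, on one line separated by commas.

sasfunvakis, tesarod

The alternation tracks the final consonant of the stem — -is when the stem ends in a voiceless consonant (*jijehuh*, *biheuk*, *guwet*); -od when the stem ends in a voiced consonant (*ukog*, *toner*).
*sasfunvak*: final consonant = /k/, voiceless → -is → *sasfunvakis*.
The final consonant of *tesar* is /r/, which is voiced, so the suffix is -od, giving *tesarod*.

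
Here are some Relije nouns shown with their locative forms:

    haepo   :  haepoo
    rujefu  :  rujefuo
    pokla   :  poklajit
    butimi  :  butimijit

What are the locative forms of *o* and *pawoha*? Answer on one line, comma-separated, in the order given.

The alternation tracks the last vowel of the stem — -o when the last vowel of the stem is a rounded vowel (*haepo*, *rujefu*); -jit when the last vowel of the stem is an unrounded vowel (*pokla*, *butimi*).
The last vowel of *o* is /o/, which is a rounded vowel, so the suffix is -o, giving *oo*.
The last vowel of *pawoha* is /a/, which is an unrounded vowel, so the suffix is -jit, giving *pawohajit*.

oo, pawohajit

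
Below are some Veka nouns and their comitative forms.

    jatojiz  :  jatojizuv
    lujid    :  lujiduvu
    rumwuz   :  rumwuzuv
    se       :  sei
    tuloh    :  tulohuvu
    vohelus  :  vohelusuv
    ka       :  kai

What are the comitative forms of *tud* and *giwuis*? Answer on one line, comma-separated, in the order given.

tuduvu, giwuisuv

The alternation tracks the final sound of the stem — -uv when the stem ends in a sibilant (*jatojiz*, *rumwuz*, *vohelus*); -uvu when the stem ends in a non-sibilant consonant (*lujid*, *tuloh*); -i when the stem ends in a vowel (*se*, *ka*).
Since the final sound of *tud* is /d/ (a non-sibilant consonant), it takes -uvu, giving *tuduvu*.
The final sound of *giwuis* is /s/, which is a sibilant, so the suffix is -uv, giving *giwuisuv*.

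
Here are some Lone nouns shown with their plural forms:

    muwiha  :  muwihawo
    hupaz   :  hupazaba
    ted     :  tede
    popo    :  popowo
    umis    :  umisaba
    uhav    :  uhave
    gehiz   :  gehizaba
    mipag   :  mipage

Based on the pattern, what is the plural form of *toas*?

The suffix is conditioned by the final sound: -aba when the stem ends in a sibilant (*hupaz*, *umis*, *gehiz*); -e when the stem ends in a non-sibilant consonant (*ted*, *uhav*, *mipag*); -wo when the stem ends in a vowel (*muwiha*, *popo*).
Since the final sound of *toas* is /s/ (a sibilant), it takes -aba, giving *toasaba*.

toasaba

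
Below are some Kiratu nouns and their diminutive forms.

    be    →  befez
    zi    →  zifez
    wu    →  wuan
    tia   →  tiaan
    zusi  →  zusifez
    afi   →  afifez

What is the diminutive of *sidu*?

siduan

The suffix is conditioned by the last vowel: -fez when the last vowel of the stem is a front vowel (*be*, *zi*, *zusi*, *afi*); -an when the last vowel of the stem is a back vowel (*wu*, *tia*).
*sidu* — last vowel /u/ (a back vowel) → -an → *siduan*.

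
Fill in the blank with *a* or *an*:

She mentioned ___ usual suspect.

a

The indefinite article is chosen by the initial *sound* of the following word, not its spelling.
*usual* begins with the sound /juː/ (u pronounced /juː/) — a consonant sound.
So the article is *a*: She mentioned a usual suspect.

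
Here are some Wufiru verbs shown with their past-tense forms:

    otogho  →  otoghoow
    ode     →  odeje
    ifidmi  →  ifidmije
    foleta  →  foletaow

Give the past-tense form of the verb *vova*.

The alternation tracks the last vowel of the stem — -je when the last vowel of the stem is a front vowel (*ode*, *ifidmi*); -ow when the last vowel of the stem is a back vowel (*otogho*, *foleta*).
*vova* — last vowel /a/ (a back vowel) → -ow → *vovaow*.

vovaow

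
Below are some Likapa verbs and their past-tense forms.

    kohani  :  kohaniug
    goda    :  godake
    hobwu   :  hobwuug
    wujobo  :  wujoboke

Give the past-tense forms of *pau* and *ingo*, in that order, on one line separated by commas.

The suffix is conditioned by the last vowel: -ug when the last vowel of the stem is a high vowel (*kohani*, *hobwu*); -ke when the last vowel of the stem is a non-high vowel (*goda*, *wujobo*).
*pau*: last vowel = /u/, a high vowel → -ug → *pauug*.
The last vowel of *ingo* is /o/, which is a non-high vowel, so the suffix is -ke, giving *ingoke*.

pauug, ingoke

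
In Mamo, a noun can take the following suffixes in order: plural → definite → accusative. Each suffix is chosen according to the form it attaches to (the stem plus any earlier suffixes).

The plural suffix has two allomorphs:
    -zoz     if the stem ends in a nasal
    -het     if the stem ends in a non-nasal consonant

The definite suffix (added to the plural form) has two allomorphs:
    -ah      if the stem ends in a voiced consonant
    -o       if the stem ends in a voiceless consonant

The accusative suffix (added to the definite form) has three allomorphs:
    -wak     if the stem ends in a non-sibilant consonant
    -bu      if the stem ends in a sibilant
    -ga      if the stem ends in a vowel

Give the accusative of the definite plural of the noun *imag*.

imaghetoga

*imag* — final consonant /g/ (non-nasal) → -het → *imaghet*.
The plural form *imaghet* — final consonant /t/ (voiceless) → -o → *imagheto*.
The final sound of the definite form *imagheto* is /o/, which is a vowel, so the accusative suffix is -ga, giving *imaghetoga*.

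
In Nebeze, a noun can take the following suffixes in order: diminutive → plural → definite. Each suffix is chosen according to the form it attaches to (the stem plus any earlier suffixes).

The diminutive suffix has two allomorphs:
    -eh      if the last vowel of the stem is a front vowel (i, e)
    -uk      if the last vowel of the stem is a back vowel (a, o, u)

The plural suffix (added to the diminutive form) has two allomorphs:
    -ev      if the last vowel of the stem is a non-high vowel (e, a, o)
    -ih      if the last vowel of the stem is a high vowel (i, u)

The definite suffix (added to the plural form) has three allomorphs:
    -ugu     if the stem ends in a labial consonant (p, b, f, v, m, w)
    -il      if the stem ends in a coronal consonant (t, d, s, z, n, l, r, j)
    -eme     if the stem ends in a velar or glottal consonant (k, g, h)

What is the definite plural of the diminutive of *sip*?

Since the last vowel of *sip* is /i/ (a front vowel), it takes -eh, giving *sipeh*.
The last vowel of the diminutive form *sipeh* is /e/, which is a non-high vowel, so the plural suffix is -ev, giving *sipehev*.
Since the final consonant of the plural form *sipehev* is /v/ (labial), it takes -ugu, giving *sipehevugu*.

sipehevugu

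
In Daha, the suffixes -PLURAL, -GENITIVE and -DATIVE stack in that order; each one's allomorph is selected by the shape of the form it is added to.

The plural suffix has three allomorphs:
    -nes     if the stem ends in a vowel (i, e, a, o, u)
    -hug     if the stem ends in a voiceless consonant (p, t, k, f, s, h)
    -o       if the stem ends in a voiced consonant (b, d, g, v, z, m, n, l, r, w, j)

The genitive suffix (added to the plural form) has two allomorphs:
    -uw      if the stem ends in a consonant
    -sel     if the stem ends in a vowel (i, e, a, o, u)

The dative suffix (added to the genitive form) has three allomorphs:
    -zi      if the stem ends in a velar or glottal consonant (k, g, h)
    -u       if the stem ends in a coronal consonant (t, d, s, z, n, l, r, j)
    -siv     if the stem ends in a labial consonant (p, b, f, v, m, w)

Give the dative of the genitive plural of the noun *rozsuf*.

rozsufhuguwsiv

Since the final sound of *rozsuf* is /f/ (a voiceless consonant), it takes -hug, giving *rozsufhug*.
The plural form *rozsufhug* — final sound /g/ (a consonant) → -uw → *rozsufhuguw*.
Since the final consonant of the genitive form *rozsufhuguw* is /w/ (labial), it takes -siv, giving *rozsufhuguwsiv*.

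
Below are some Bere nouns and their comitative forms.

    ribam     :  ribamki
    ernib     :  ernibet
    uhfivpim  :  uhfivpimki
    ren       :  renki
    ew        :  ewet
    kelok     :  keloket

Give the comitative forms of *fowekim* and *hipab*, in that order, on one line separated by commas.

The alternation tracks the final consonant of the stem — -ki when the stem ends in a nasal (*ribam*, *uhfivpim*, *ren*); -et when the stem ends in a non-nasal consonant (*ernib*, *ew*, *kelok*).
*fowekim*: final consonant = /m/, a nasal → -ki → *fowekimki*.
*hipab* — final consonant /b/ (non-nasal) → -et → *hipabet*.

fowekimki, hipabet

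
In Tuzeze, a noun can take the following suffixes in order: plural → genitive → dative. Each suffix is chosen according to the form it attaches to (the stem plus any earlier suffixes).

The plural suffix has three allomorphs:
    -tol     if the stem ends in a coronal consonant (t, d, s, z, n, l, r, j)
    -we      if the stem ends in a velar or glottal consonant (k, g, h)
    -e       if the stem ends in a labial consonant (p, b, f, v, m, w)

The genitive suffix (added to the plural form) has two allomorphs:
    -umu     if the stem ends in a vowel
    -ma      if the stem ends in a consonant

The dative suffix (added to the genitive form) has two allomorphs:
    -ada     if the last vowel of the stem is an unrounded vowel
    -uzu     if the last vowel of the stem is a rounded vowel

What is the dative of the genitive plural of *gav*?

The final consonant of *gav* is /v/, which is labial, so the plural suffix is -e, giving *gave*.
Since the final sound of the plural form *gave* is /e/ (a vowel), it takes -umu, giving *gaveumu*.
The genitive form *gaveumu*: last vowel = /u/, a rounded vowel → -uzu → *gaveumuuzu*.

gaveumuuzu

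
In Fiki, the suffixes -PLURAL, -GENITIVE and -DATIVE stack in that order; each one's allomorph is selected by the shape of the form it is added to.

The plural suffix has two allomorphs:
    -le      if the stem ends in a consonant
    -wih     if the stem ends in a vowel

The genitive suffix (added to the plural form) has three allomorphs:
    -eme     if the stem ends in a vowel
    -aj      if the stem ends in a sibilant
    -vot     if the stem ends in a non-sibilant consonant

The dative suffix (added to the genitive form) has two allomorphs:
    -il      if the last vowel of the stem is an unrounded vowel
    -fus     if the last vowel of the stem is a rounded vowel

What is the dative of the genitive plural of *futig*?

The final sound of *futig* is /g/, which is a consonant, so the plural suffix is -le, giving *futigle*.
The plural form *futigle*: final sound = /e/, a vowel → -eme → *futigleeme*.
The last vowel of the genitive form *futigleeme* is /e/, which is an unrounded vowel, so the dative suffix is -il, giving *futigleemeil*.

futigleemeil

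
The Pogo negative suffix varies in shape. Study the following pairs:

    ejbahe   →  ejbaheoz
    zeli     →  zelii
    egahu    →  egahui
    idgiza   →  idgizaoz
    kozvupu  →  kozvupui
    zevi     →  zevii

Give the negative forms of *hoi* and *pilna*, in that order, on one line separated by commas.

The alternation tracks the last vowel of the stem — -i when the last vowel of the stem is a high vowel (*zeli*, *egahu*, *kozvupu*, *zevi*); -oz when the last vowel of the stem is a non-high vowel (*ejbahe*, *idgiza*).
*hoi* — last vowel /i/ (a high vowel) → -i → *hoii*.
*pilna*: last vowel = /a/, a non-high vowel → -oz → *pilnaoz*.

hoii, pilnaoz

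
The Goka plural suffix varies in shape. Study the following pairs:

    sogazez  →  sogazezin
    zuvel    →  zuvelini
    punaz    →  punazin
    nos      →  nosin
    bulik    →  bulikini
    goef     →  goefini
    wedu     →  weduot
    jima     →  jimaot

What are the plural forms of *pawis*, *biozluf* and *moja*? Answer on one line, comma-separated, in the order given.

pawisin, biozlufini, mojaot

The suffix is conditioned by the final sound: -in when the stem ends in a sibilant (*sogazez*, *punaz*, *nos*); -ini when the stem ends in a non-sibilant consonant (*zuvel*, *bulik*, *goef*); -ot when the stem ends in a vowel (*wedu*, *jima*).
*pawis* — final sound /s/ (a sibilant) → -in → *pawisin*.
*biozluf*: final sound = /f/, a non-sibilant consonant → -ini → *biozlufini*.
The final sound of *moja* is /a/, which is a vowel, so the suffix is -ot, giving *mojaot*.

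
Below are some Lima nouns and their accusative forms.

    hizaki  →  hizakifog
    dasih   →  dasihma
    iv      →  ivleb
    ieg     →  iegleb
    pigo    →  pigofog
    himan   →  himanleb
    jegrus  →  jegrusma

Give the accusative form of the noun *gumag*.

gumagleb

The suffix is conditioned by the final sound: -ma when the stem ends in a voiceless consonant (*dasih*, *jegrus*); -leb when the stem ends in a voiced consonant (*iv*, *ieg*, *himan*); -fog when the stem ends in a vowel (*hizaki*, *pigo*).
*gumag*: final sound = /g/, a voiced consonant → -leb → *gumagleb*.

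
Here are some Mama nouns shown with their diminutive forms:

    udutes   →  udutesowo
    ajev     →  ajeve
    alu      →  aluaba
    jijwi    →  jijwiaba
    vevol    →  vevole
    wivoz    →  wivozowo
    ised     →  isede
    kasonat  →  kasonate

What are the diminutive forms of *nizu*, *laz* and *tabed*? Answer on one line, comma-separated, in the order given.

nizuaba, lazowo, tabede

Looking at the final sound of each stem: -owo when the stem ends in a sibilant (*udutes*, *wivoz*); -e when the stem ends in a non-sibilant consonant (*ajev*, *vevol*, *ised*, *kasonat*); -aba when the stem ends in a vowel (*alu*, *jijwi*).
The final sound of *nizu* is /u/, which is a vowel, so the suffix is -aba, giving *nizuaba*.
*laz*: final sound = /z/, a sibilant → -owo → *lazowo*.
Since the final sound of *tabed* is /d/ (a non-sibilant consonant), it takes -e, giving *tabede*.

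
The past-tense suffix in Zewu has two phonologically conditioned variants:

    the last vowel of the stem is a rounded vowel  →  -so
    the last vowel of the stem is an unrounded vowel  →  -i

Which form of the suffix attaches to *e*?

-i

Since the last vowel of *e* is /e/ (an unrounded vowel), it takes -i.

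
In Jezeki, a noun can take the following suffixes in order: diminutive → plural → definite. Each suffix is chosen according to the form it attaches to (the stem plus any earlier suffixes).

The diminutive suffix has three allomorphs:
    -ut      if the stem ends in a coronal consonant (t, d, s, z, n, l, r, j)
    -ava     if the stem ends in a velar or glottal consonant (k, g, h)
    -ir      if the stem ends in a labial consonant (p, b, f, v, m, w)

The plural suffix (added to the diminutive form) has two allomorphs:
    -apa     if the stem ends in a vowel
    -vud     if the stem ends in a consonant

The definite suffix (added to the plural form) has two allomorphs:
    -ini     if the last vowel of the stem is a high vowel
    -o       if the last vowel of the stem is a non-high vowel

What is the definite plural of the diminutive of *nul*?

nulutvudini

*nul*: final consonant = /l/, coronal → -ut → *nulut*.
Since the final sound of the diminutive form *nulut* is /t/ (a consonant), it takes -vud, giving *nulutvud*.
The plural form *nulutvud*: last vowel = /u/, a high vowel → -ini → *nulutvudini*.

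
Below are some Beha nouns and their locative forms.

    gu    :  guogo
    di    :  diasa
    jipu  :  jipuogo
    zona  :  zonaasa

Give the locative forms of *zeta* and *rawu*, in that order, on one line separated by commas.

zetaasa, rawuogo

The alternation tracks the last vowel of the stem — -ogo when the last vowel of the stem is a rounded vowel (*gu*, *jipu*); -asa when the last vowel of the stem is an unrounded vowel (*di*, *zona*).
*zeta* — last vowel /a/ (an unrounded vowel) → -asa → *zetaasa*.
Since the last vowel of *rawu* is /u/ (a rounded vowel), it takes -ogo, giving *rawuogo*.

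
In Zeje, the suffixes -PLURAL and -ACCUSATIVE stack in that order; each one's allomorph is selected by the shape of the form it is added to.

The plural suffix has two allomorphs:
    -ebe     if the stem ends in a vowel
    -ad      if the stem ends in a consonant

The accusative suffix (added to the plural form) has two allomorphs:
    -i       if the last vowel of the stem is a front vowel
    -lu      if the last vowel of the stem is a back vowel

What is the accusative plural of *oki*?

okiebei

*oki* — final sound /i/ (a vowel) → -ebe → *okiebe*.
The plural form *okiebe*: last vowel = /e/, a front vowel → -i → *okiebei*.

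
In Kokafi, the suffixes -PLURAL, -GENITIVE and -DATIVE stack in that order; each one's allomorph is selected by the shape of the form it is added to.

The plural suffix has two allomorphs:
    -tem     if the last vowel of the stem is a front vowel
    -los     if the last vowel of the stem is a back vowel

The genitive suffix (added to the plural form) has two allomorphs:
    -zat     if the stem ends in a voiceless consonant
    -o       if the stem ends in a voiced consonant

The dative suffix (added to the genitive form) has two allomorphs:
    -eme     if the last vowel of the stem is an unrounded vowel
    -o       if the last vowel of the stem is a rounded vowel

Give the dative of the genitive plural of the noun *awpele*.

awpeletemoo

*awpele* — last vowel /e/ (a front vowel) → -tem → *awpeletem*.
The final consonant of the plural form *awpeletem* is /m/, which is voiced, so the genitive suffix is -o, giving *awpeletemo*.
The last vowel of the genitive form *awpeletemo* is /o/, which is a rounded vowel, so the dative suffix is -o, giving *awpeletemoo*.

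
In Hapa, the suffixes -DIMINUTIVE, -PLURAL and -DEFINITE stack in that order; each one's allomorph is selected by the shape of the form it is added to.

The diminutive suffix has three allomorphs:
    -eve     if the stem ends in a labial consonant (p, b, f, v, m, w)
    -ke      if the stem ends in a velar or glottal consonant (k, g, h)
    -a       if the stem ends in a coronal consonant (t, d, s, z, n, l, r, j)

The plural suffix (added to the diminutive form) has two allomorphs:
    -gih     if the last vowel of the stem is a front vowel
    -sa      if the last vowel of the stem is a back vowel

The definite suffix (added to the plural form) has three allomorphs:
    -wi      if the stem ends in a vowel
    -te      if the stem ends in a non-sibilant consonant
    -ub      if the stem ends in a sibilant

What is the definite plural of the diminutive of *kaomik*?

The final consonant of *kaomik* is /k/, which is velar/glottal, so the diminutive suffix is -ke, giving *kaomikke*.
The last vowel of the diminutive form *kaomikke* is /e/, which is a front vowel, so the plural suffix is -gih, giving *kaomikkegih*.
The plural form *kaomikkegih*: final sound = /h/, a non-sibilant consonant → -te → *kaomikkegihte*.

kaomikkegihte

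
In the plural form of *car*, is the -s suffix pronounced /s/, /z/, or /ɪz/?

/z/

The stem *car* ends in a voiced non-sibilant sound.
The plural suffix surfaces as /ɪz/ after sibilants, /s/ after other voiceless consonants, and /z/ after other voiced sounds.
So the plural -s on *car* is pronounced /z/.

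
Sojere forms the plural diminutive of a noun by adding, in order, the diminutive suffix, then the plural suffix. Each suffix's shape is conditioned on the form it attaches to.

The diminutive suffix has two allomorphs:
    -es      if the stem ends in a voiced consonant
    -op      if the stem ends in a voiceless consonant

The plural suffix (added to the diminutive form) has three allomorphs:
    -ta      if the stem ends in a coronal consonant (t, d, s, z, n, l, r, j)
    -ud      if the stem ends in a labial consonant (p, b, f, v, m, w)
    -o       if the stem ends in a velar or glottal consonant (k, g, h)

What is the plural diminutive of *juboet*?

*juboet* — final consonant /t/ (voiceless) → -op → *juboetop*.
Since the final consonant of the diminutive form *juboetop* is /p/ (labial), it takes -ud, giving *juboetopud*.

juboetopud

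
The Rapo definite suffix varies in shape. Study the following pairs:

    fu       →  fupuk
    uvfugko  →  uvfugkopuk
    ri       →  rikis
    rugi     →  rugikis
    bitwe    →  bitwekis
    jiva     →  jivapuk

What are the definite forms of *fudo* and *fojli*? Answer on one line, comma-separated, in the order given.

The suffix is conditioned by the last vowel: -kis when the last vowel of the stem is a front vowel (*ri*, *rugi*, *bitwe*); -puk when the last vowel of the stem is a back vowel (*fu*, *uvfugko*, *jiva*).
Since the last vowel of *fudo* is /o/ (a back vowel), it takes -puk, giving *fudopuk*.
*fojli*: last vowel = /i/, a front vowel → -kis → *fojlikis*.

fudopuk, fojlikis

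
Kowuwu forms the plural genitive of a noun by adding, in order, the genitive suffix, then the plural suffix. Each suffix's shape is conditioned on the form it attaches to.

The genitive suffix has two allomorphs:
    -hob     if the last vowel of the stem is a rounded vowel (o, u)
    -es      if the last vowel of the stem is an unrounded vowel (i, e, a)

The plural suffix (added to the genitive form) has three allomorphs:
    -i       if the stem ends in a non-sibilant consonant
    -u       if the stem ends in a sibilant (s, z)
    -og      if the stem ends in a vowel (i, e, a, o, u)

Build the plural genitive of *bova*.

bovaesu

*bova* — last vowel /a/ (an unrounded vowel) → -es → *bovaes*.
Since the final sound of the genitive form *bovaes* is /s/ (a sibilant), it takes -u, giving *bovaesu*.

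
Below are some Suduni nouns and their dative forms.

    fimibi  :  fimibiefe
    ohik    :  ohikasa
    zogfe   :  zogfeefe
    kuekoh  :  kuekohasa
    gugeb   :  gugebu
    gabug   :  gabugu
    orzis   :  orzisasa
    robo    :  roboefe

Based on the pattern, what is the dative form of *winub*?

The suffix is conditioned by the final sound: -asa when the stem ends in a voiceless consonant (*ohik*, *kuekoh*, *orzis*); -u when the stem ends in a voiced consonant (*gugeb*, *gabug*); -efe when the stem ends in a vowel (*fimibi*, *zogfe*, *robo*).
The final sound of *winub* is /b/, which is a voiced consonant, so the suffix is -u, giving *winubu*.

winubu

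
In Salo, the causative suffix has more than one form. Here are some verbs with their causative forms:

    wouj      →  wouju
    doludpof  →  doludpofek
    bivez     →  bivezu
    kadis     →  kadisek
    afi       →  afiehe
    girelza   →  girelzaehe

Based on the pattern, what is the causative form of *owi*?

The pattern is voicing of the final sound: -ek when the stem ends in a voiceless consonant (*doludpof*, *kadis*); -u when the stem ends in a voiced consonant (*wouj*, *bivez*); -ehe when the stem ends in a vowel (*afi*, *girelza*).
Since the final sound of *owi* is /i/ (a vowel), it takes -ehe, giving *owiehe*.

owiehe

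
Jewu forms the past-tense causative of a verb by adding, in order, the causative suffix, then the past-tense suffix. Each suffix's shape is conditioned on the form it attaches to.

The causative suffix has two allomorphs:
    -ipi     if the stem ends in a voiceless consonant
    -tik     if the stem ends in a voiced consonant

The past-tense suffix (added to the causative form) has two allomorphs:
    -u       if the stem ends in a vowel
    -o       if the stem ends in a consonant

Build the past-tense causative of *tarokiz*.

*tarokiz* — final consonant /z/ (voiced) → -tik → *tarokiztik*.
The causative form *tarokiztik*: final sound = /k/, a consonant → -o → *tarokiztiko*.

tarokiztiko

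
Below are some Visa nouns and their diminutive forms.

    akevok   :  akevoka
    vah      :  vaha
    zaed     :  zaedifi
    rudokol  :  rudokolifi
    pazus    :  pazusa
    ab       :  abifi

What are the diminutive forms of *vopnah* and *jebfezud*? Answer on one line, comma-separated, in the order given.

Looking at the final consonant of each stem: -a when the stem ends in a voiceless consonant (*akevok*, *vah*, *pazus*); -ifi when the stem ends in a voiced consonant (*zaed*, *rudokol*, *ab*).
Since the final consonant of *vopnah* is /h/ (voiceless), it takes -a, giving *vopnaha*.
*jebfezud* — final consonant /d/ (voiced) → -ifi → *jebfezudifi*.

vopnaha, jebfezudifi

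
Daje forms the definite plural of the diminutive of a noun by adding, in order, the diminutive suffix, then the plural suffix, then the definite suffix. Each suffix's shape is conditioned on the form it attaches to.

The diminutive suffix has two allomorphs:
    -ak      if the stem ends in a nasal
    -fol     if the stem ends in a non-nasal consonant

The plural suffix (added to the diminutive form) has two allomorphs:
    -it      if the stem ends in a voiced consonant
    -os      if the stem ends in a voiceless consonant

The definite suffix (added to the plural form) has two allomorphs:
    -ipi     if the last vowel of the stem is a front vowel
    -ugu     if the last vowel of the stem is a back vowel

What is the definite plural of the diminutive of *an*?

anakosugu

Since the final consonant of *an* is /n/ (a nasal), it takes -ak, giving *anak*.
The final consonant of the diminutive form *anak* is /k/, which is voiceless, so the plural suffix is -os, giving *anakos*.
The plural form *anakos*: last vowel = /o/, a back vowel → -ugu → *anakosugu*.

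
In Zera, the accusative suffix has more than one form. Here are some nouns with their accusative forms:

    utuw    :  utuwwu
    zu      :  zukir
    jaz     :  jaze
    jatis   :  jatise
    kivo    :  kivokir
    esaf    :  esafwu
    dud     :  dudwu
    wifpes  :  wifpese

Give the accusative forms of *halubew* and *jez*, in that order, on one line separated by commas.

Looking at the final sound of each stem: -e when the stem ends in a sibilant (*jaz*, *jatis*, *wifpes*); -wu when the stem ends in a non-sibilant consonant (*utuw*, *esaf*, *dud*); -kir when the stem ends in a vowel (*zu*, *kivo*).
*halubew* — final sound /w/ (a non-sibilant consonant) → -wu → *halubewwu*.
Since the final sound of *jez* is /z/ (a sibilant), it takes -e, giving *jeze*.

halubewwu, jeze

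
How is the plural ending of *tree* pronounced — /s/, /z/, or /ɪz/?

The stem *tree* ends in a voiced non-sibilant sound.
The plural suffix surfaces as /ɪz/ after sibilants, /s/ after other voiceless consonants, and /z/ after other voiced sounds.
So the plural -s on *tree* is pronounced /z/.

/z/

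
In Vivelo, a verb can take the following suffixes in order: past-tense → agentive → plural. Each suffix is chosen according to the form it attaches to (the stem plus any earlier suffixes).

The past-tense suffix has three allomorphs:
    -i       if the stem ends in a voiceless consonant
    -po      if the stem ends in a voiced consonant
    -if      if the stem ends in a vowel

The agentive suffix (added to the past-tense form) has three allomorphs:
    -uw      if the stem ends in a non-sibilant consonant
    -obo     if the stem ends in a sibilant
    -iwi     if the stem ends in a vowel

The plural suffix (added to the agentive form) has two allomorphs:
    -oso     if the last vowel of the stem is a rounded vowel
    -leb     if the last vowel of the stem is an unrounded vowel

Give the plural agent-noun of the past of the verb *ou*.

Since the final sound of *ou* is /u/ (a vowel), it takes -if, giving *ouif*.
The past-tense form *ouif*: final sound = /f/, a non-sibilant consonant → -uw → *ouifuw*.
Since the last vowel of the agentive form *ouifuw* is /u/ (a rounded vowel), it takes -oso, giving *ouifuwoso*.

ouifuwoso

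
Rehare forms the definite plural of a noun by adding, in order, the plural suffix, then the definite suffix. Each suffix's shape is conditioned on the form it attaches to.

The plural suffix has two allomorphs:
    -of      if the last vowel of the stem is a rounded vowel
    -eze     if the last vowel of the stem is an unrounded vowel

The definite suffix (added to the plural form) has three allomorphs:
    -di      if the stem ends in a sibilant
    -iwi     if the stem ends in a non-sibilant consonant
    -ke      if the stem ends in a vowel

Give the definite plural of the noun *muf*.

The last vowel of *muf* is /u/, which is a rounded vowel, so the plural suffix is -of, giving *mufof*.
Since the final sound of the plural form *mufof* is /f/ (a non-sibilant consonant), it takes -iwi, giving *mufofiwi*.

mufofiwi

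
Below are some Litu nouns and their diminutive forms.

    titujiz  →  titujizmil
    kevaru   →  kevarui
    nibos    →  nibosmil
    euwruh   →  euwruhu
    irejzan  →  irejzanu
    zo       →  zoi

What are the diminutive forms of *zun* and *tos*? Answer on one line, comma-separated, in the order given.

The alternation tracks the final sound of the stem — -mil when the stem ends in a sibilant (*titujiz*, *nibos*); -u when the stem ends in a non-sibilant consonant (*euwruh*, *irejzan*); -i when the stem ends in a vowel (*kevaru*, *zo*).
Since the final sound of *zun* is /n/ (a non-sibilant consonant), it takes -u, giving *zunu*.
The final sound of *tos* is /s/, which is a sibilant, so the suffix is -mil, giving *tosmil*.

zunu, tosmil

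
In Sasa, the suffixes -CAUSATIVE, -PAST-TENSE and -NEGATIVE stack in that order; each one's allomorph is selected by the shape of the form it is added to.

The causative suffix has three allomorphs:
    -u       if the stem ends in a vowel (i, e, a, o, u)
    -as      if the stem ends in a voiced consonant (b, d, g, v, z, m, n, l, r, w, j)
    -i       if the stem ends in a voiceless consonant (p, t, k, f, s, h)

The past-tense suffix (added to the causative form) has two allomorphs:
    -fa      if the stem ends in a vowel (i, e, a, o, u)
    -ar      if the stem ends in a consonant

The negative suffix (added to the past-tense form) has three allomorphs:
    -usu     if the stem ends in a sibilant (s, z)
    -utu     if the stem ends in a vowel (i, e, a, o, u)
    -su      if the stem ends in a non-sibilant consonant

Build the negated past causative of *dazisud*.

dazisudasarsu

*dazisud* — final sound /d/ (a voiced consonant) → -as → *dazisudas*.
Since the final sound of the causative form *dazisudas* is /s/ (a consonant), it takes -ar, giving *dazisudasar*.
The past-tense form *dazisudasar*: final sound = /r/, a non-sibilant consonant → -su → *dazisudasarsu*.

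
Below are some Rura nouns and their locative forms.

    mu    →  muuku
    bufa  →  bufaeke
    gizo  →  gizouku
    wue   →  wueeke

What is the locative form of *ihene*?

iheneeke

The pattern is rounding harmony: -uku when the last vowel of the stem is a rounded vowel (*mu*, *gizo*); -eke when the last vowel of the stem is an unrounded vowel (*bufa*, *wue*).
Since the last vowel of *ihene* is /e/ (an unrounded vowel), it takes -eke, giving *iheneeke*.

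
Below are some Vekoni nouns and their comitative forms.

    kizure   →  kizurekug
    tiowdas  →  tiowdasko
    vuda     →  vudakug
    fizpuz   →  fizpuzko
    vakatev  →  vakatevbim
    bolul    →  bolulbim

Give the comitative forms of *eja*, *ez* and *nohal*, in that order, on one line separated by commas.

The alternation tracks the final sound of the stem — -ko when the stem ends in a sibilant (*tiowdas*, *fizpuz*); -bim when the stem ends in a non-sibilant consonant (*vakatev*, *bolul*); -kug when the stem ends in a vowel (*kizure*, *vuda*).
The final sound of *eja* is /a/, which is a vowel, so the suffix is -kug, giving *ejakug*.
*ez* — final sound /z/ (a sibilant) → -ko → *ezko*.
Since the final sound of *nohal* is /l/ (a non-sibilant consonant), it takes -bim, giving *nohalbim*.

ejakug, ezko, nohalbim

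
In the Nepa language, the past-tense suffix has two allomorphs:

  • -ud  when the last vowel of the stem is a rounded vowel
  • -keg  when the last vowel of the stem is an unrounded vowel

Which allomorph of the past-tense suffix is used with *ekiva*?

-keg

The last vowel of *ekiva* is /a/, which is an unrounded vowel, so the suffix is -keg.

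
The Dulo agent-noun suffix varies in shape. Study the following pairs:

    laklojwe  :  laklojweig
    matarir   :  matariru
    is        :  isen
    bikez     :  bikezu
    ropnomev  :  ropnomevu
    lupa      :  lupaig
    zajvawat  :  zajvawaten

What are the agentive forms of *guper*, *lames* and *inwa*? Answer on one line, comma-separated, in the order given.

Looking at the final sound of each stem: -en when the stem ends in a voiceless consonant (*is*, *zajvawat*); -u when the stem ends in a voiced consonant (*matarir*, *bikez*, *ropnomev*); -ig when the stem ends in a vowel (*laklojwe*, *lupa*).
Since the final sound of *guper* is /r/ (a voiced consonant), it takes -u, giving *guperu*.
*lames*: final sound = /s/, a voiceless consonant → -en → *lamesen*.
Since the final sound of *inwa* is /a/ (a vowel), it takes -ig, giving *inwaig*.

guperu, lamesen, inwaig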